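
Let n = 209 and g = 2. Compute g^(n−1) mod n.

2^1 ≡ 2 (mod 209)
2^2 ≡ 2^2 = 4 ≡ 4 (mod 209)
2^4 ≡ 4^2 = 16 ≡ 16 (mod 209)
2^8 ≡ 16^2 = 256 ≡ 47 (mod 209)
2^16 ≡ 47^2 = 2209 ≡ 119 (mod 209)
2^32 ≡ 119^2 = 14161 ≡ 158 (mod 209)
2^64 ≡ 158^2 = 24964 ≡ 93 (mod 209)
2^128 ≡ 93^2 = 8649 ≡ 80 (mod 209)
208 = 128 + 64 + 16 in binary powers of 2.
So 2^208 ≡ 80 · 93 · 119 ≡ 36 (mod 209).
Since 36 ≠ 1, base 2 is a Fermat witness: 209 is composite.

36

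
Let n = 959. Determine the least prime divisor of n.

7

959 is odd.
Digit sum 23, not divisible by 3.
Ends in 9: not divisible by 5.
7: 959 = 7·137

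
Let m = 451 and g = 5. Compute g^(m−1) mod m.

122

5^1 ≡ 5 (mod 451)
5^2 ≡ 5^2 = 25 ≡ 25 (mod 451)
5^4 ≡ 25^2 = 625 ≡ 174 (mod 451)
5^8 ≡ 174^2 = 30276 ≡ 59 (mod 451)
5^16 ≡ 59^2 = 3481 ≡ 324 (mod 451)
5^32 ≡ 324^2 = 104976 ≡ 344 (mod 451)
5^64 ≡ 344^2 = 118336 ≡ 174 (mod 451)
5^128 ≡ 174^2 = 30276 ≡ 59 (mod 451)
5^256 ≡ 59^2 = 3481 ≡ 324 (mod 451)
450 = 256 + 128 + 64 + 2 in binary powers of 2.
So 5^450 ≡ 324 · 59 · 174 · 25 ≡ 122 (mod 451).
Since 122 ≠ 1, base 5 is a Fermat witness: 451 is composite.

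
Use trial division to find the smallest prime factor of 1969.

1969 is odd.
Digit sum 25, not divisible by 3.
Ends in 9: not divisible by 5.
7: 1969 = 7·281 + 2
11: 1969 = 11·179

11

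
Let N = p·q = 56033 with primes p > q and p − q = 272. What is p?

409

Since p = q + 272, we have 56033 = q(q + 272), so q² + 272q − 56033 = 0.
Discriminant: 272² + 4·56033 = 73984 + 224132 = 298116; √298116 = 546.
q = (−272 + 546)/2 = 137, and p = q + 272 = 409.
Check: 137 · 409 = 56033.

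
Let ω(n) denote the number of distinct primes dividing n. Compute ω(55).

55 = 5 · 11
55 = 5 · 11, which has 2 distinct prime factors.

2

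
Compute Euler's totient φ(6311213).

Factor: 6311213 = 173 · 191^2.
φ(6311213) = (173−1) · 191^1·(191−1) = 172 · 36290 = 6241880.

6241880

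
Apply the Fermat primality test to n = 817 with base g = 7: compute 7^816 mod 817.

1

7^1 ≡ 7 (mod 817)
7^2 ≡ 7^2 = 49 ≡ 49 (mod 817)
7^4 ≡ 49^2 = 2401 ≡ 767 (mod 817)
7^8 ≡ 767^2 = 588289 ≡ 49 (mod 817)
7^16 ≡ 49^2 = 2401 ≡ 767 (mod 817)
7^32 ≡ 767^2 = 588289 ≡ 49 (mod 817)
7^64 ≡ 49^2 = 2401 ≡ 767 (mod 817)
7^128 ≡ 767^2 = 588289 ≡ 49 (mod 817)
7^256 ≡ 49^2 = 2401 ≡ 767 (mod 817)
7^512 ≡ 767^2 = 588289 ≡ 49 (mod 817)
816 = 512 + 256 + 32 + 16 in binary powers of 2.
So 7^816 ≡ 49 · 767 · 49 · 767 ≡ 1 (mod 817).
Since the result is 1, base 7 gives no evidence that 817 is composite.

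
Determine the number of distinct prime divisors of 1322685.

1322685 = 3^2 · 146965
146965 = 5 · 29393
29393 = 7 · 4199
4199 = 13 · 323
323 = 17 · 19
1322685 = 3^2 · 5 · 7 · 13 · 17 · 19, which has 6 distinct prime factors.

6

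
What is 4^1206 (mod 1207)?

577

4^1 ≡ 4 (mod 1207)
4^2 ≡ 4^2 = 16 ≡ 16 (mod 1207)
4^4 ≡ 16^2 = 256 ≡ 256 (mod 1207)
4^8 ≡ 256^2 = 65536 ≡ 358 (mod 1207)
4^16 ≡ 358^2 = 128164 ≡ 222 (mod 1207)
4^32 ≡ 222^2 = 49284 ≡ 1004 (mod 1207)
4^64 ≡ 1004^2 = 1008016 ≡ 171 (mod 1207)
4^128 ≡ 171^2 = 29241 ≡ 273 (mod 1207)
4^256 ≡ 273^2 = 74529 ≡ 902 (mod 1207)
4^512 ≡ 902^2 = 813604 ≡ 86 (mod 1207)
4^1024 ≡ 86^2 = 7396 ≡ 154 (mod 1207)
1206 = 1024 + 128 + 32 + 16 + 4 + 2 in binary powers of 2.
So 4^1206 ≡ 154 · 273 · 1004 · 222 · 256 · 16 ≡ 577 (mod 1207).
Since 577 ≠ 1, base 4 is a Fermat witness: 1207 is composite.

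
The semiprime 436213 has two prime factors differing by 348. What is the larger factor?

857

Since p = q + 348, we have 436213 = q(q + 348), so q² + 348q − 436213 = 0.
Discriminant: 348² + 4·436213 = 121104 + 1744852 = 1865956; √1865956 = 1366.
q = (−348 + 1366)/2 = 509, and p = q + 348 = 857.
Check: 509 · 857 = 436213.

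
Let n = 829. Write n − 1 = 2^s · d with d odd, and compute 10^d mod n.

583

829 − 1 = 828 = 2^2 · 207, so d = 207.
10^1 ≡ 10 (mod 829)
10^2 ≡ 10^2 = 100 ≡ 100 (mod 829)
10^4 ≡ 100^2 = 10000 ≡ 52 (mod 829)
10^8 ≡ 52^2 = 2704 ≡ 217 (mod 829)
10^16 ≡ 217^2 = 47089 ≡ 665 (mod 829)
10^32 ≡ 665^2 = 442225 ≡ 368 (mod 829)
10^64 ≡ 368^2 = 135424 ≡ 297 (mod 829)
10^128 ≡ 297^2 = 88209 ≡ 335 (mod 829)
207 = 128 + 64 + 8 + 4 + 2 + 1 in binary powers of 2.
So 10^207 ≡ 335 · 297 · 217 · 52 · 100 · 10 ≡ 583 (mod 829).
Squaring chain: 583 → 828; reaches −1, so base 10 does not prove 829 composite.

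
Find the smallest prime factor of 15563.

15563 is odd.
Digit sum 20, not divisible by 3.
Ends in 3: not divisible by 5.
7: 15563 = 7·2223 + 2
11: 15563 = 11·1414 + 9
13: 15563 = 13·1197 + 2
17: 15563 = 17·915 + 8
19: 15563 = 19·819 + 2
23: 15563 = 23·676 + 15
29: 15563 = 29·536 + 19
31: 15563 = 31·502 + 1
37: 15563 = 37·420 + 23
41: 15563 = 41·379 + 24
43: 15563 = 43·361 + 40
47: 15563 = 47·331 + 6
53: 15563 = 53·293 + 34
59: 15563 = 59·263 + 46
61: 15563 = 61·255 + 8
67: 15563 = 67·232 + 19
71: 15563 = 71·219 + 14
73: 15563 = 73·213 + 14
79: 15563 = 79·197

79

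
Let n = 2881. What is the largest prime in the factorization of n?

2881 = 43 · 67
67 is prime.
So 2881 = 43 · 67; the largest prime factor is 67.

67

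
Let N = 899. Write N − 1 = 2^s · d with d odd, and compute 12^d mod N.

899 − 1 = 898 = 2^1 · 449, so d = 449.
12^1 ≡ 12 (mod 899)
12^2 ≡ 12^2 = 144 ≡ 144 (mod 899)
12^4 ≡ 144^2 = 20736 ≡ 59 (mod 899)
12^8 ≡ 59^2 = 3481 ≡ 784 (mod 899)
12^16 ≡ 784^2 = 614656 ≡ 639 (mod 899)
12^32 ≡ 639^2 = 408321 ≡ 175 (mod 899)
12^64 ≡ 175^2 = 30625 ≡ 59 (mod 899)
12^128 ≡ 59^2 = 3481 ≡ 784 (mod 899)
12^256 ≡ 784^2 = 614656 ≡ 639 (mod 899)
449 = 256 + 128 + 64 + 1 in binary powers of 2.
So 12^449 ≡ 639 · 784 · 59 · 12 ≡ 447 (mod 899).
Squaring chain: 447; never reaches −1, so base 12 is a Miller–Rabin witness that 899 is composite.

447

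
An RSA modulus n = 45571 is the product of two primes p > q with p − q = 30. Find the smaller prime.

Since p = q + 30, we have 45571 = q(q + 30), so q² + 30q − 45571 = 0.
Discriminant: 30² + 4·45571 = 900 + 182284 = 183184; √183184 = 428.
q = (−30 + 428)/2 = 199, and p = q + 30 = 229.
Check: 199 · 229 = 45571.

199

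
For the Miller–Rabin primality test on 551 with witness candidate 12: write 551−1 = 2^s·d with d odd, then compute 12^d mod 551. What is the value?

46

551 − 1 = 550 = 2^1 · 275, so d = 275.
12^1 ≡ 12 (mod 551)
12^2 ≡ 12^2 = 144 ≡ 144 (mod 551)
12^4 ≡ 144^2 = 20736 ≡ 349 (mod 551)
12^8 ≡ 349^2 = 121801 ≡ 30 (mod 551)
12^16 ≡ 30^2 = 900 ≡ 349 (mod 551)
12^32 ≡ 349^2 = 121801 ≡ 30 (mod 551)
12^64 ≡ 30^2 = 900 ≡ 349 (mod 551)
12^128 ≡ 349^2 = 121801 ≡ 30 (mod 551)
12^256 ≡ 30^2 = 900 ≡ 349 (mod 551)
275 = 256 + 16 + 2 + 1 in binary powers of 2.
So 12^275 ≡ 349 · 349 · 144 · 12 ≡ 46 (mod 551).
Squaring chain: 46; never reaches −1, so base 12 is a Miller–Rabin witness that 551 is composite.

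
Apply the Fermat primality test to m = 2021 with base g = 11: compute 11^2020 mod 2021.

11^1 ≡ 11 (mod 2021)
11^2 ≡ 11^2 = 121 ≡ 121 (mod 2021)
11^4 ≡ 121^2 = 14641 ≡ 494 (mod 2021)
11^8 ≡ 494^2 = 244036 ≡ 1516 (mod 2021)
11^16 ≡ 1516^2 = 2298256 ≡ 379 (mod 2021)
11^32 ≡ 379^2 = 143641 ≡ 150 (mod 2021)
11^64 ≡ 150^2 = 22500 ≡ 269 (mod 2021)
11^128 ≡ 269^2 = 72361 ≡ 1626 (mod 2021)
11^256 ≡ 1626^2 = 2643876 ≡ 408 (mod 2021)
11^512 ≡ 408^2 = 166464 ≡ 742 (mod 2021)
11^1024 ≡ 742^2 = 550564 ≡ 852 (mod 2021)
2020 = 1024 + 512 + 256 + 128 + 64 + 32 + 4 in binary powers of 2.
So 11^2020 ≡ 852 · 742 · 408 · 1626 · 269 · 150 · 494 ≡ 1741 (mod 2021).
Since 1741 ≠ 1, base 11 is a Fermat witness: 2021 is composite.

1741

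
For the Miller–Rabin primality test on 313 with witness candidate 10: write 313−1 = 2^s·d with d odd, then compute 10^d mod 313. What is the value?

5

313 − 1 = 312 = 2^3 · 39, so d = 39.
10^1 ≡ 10 (mod 313)
10^2 ≡ 10^2 = 100 ≡ 100 (mod 313)
10^4 ≡ 100^2 = 10000 ≡ 297 (mod 313)
10^8 ≡ 297^2 = 88209 ≡ 256 (mod 313)
10^16 ≡ 256^2 = 65536 ≡ 119 (mod 313)
10^32 ≡ 119^2 = 14161 ≡ 76 (mod 313)
39 = 32 + 4 + 2 + 1 in binary powers of 2.
So 10^39 ≡ 76 · 297 · 100 · 10 ≡ 5 (mod 313).
Squaring chain: 5 → 25 → 312; reaches −1, so base 10 does not prove 313 composite.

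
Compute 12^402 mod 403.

12^1 ≡ 12 (mod 403)
12^2 ≡ 12^2 = 144 ≡ 144 (mod 403)
12^4 ≡ 144^2 = 20736 ≡ 183 (mod 403)
12^8 ≡ 183^2 = 33489 ≡ 40 (mod 403)
12^16 ≡ 40^2 = 1600 ≡ 391 (mod 403)
12^32 ≡ 391^2 = 152881 ≡ 144 (mod 403)
12^64 ≡ 144^2 = 20736 ≡ 183 (mod 403)
12^128 ≡ 183^2 = 33489 ≡ 40 (mod 403)
12^256 ≡ 40^2 = 1600 ≡ 391 (mod 403)
402 = 256 + 128 + 16 + 2 in binary powers of 2.
So 12^402 ≡ 391 · 40 · 391 · 144 ≡ 66 (mod 403).
Since 66 ≠ 1, base 12 is a Fermat witness: 403 is composite.

66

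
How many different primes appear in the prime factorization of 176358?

176358 = 2 · 88179
88179 = 3 · 29393
29393 = 7 · 4199
4199 = 13 · 323
323 = 17 · 19
176358 = 2 · 3 · 7 · 13 · 17 · 19, which has 6 distinct prime factors.

6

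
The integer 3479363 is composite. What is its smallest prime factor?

47

3479363 is odd.
Digit sum 35, not divisible by 3.
Ends in 3: not divisible by 5.
7: 3479363 = 7·497051 + 6
11: 3479363 = 11·316305 + 8
13: 3479363 = 13·267643 + 4
17: 3479363 = 17·204668 + 7
19: 3479363 = 19·183124 + 7
23: 3479363 = 23·151276 + 15
29: 3479363 = 29·119978 + 1
31: 3479363 = 31·112237 + 16
37: 3479363 = 37·94036 + 31
41: 3479363 = 41·84862 + 21
43: 3479363 = 43·80915 + 18
47: 3479363 = 47·74029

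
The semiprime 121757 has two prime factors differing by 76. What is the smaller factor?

313

Since p = q + 76, we have 121757 = q(q + 76), so q² + 76q − 121757 = 0.
Discriminant: 76² + 4·121757 = 5776 + 487028 = 492804; √492804 = 702.
q = (−76 + 702)/2 = 313, and p = q + 76 = 389.
Check: 313 · 389 = 121757.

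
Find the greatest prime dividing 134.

67

134 = 2 · 67
67 is prime.
So 134 = 2 · 67; the largest prime factor is 67.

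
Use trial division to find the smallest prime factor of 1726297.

1726297 is odd.
Digit sum 34, not divisible by 3.
Ends in 7: not divisible by 5.
7: 1726297 = 7·246613 + 6
11: 1726297 = 11·156936 + 1
13: 1726297 = 13·132792 + 1
17: 1726297 = 17·101546 + 15
19: 1726297 = 19·90857 + 14
23: 1726297 = 23·75056 + 9
29: 1726297 = 29·59527 + 14
31: 1726297 = 31·55687

31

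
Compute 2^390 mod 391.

2^1 ≡ 2 (mod 391)
2^2 ≡ 2^2 = 4 ≡ 4 (mod 391)
2^4 ≡ 4^2 = 16 ≡ 16 (mod 391)
2^8 ≡ 16^2 = 256 ≡ 256 (mod 391)
2^16 ≡ 256^2 = 65536 ≡ 239 (mod 391)
2^32 ≡ 239^2 = 57121 ≡ 35 (mod 391)
2^64 ≡ 35^2 = 1225 ≡ 52 (mod 391)
2^128 ≡ 52^2 = 2704 ≡ 358 (mod 391)
2^256 ≡ 358^2 = 128164 ≡ 307 (mod 391)
390 = 256 + 128 + 4 + 2 in binary powers of 2.
So 2^390 ≡ 307 · 358 · 16 · 4 ≡ 285 (mod 391).
Since 285 ≠ 1, base 2 is a Fermat witness: 391 is composite.

285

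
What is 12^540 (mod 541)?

1

12^1 ≡ 12 (mod 541)
12^2 ≡ 12^2 = 144 ≡ 144 (mod 541)
12^4 ≡ 144^2 = 20736 ≡ 178 (mod 541)
12^8 ≡ 178^2 = 31684 ≡ 306 (mod 541)
12^16 ≡ 306^2 = 93636 ≡ 43 (mod 541)
12^32 ≡ 43^2 = 1849 ≡ 226 (mod 541)
12^64 ≡ 226^2 = 51076 ≡ 222 (mod 541)
12^128 ≡ 222^2 = 49284 ≡ 53 (mod 541)
12^256 ≡ 53^2 = 2809 ≡ 104 (mod 541)
12^512 ≡ 104^2 = 10816 ≡ 537 (mod 541)
540 = 512 + 16 + 8 + 4 in binary powers of 2.
So 12^540 ≡ 537 · 43 · 306 · 178 ≡ 1 (mod 541).
Since the result is 1, base 12 gives no evidence that 541 is composite.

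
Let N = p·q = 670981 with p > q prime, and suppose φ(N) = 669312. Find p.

φ(n) = (p−1)(q−1) = n − (p+q) + 1, so p + q = 670981 − 669312 + 1 = 1670.
p and q are the roots of t² − 1670t + 670981 = 0.
Discriminant: 1670² − 4·670981 = 2788900 − 2683924 = 104976; √104976 = 324.
q = (1670 − 324)/2 = 673, p = (1670 + 324)/2 = 997.
Check: 673 · 997 = 670981.

997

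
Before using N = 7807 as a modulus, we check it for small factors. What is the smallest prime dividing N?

7807 is odd.
Digit sum 22, not divisible by 3.
Ends in 7: not divisible by 5.
7: 7807 = 7·1115 + 2
11: 7807 = 11·709 + 8
13: 7807 = 13·600 + 7
17: 7807 = 17·459 + 4
19: 7807 = 19·410 + 17
23: 7807 = 23·339 + 10
29: 7807 = 29·269 + 6
31: 7807 = 31·251 + 26
37: 7807 = 37·211

37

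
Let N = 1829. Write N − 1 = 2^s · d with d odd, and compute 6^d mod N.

1742

1829 − 1 = 1828 = 2^2 · 457, so d = 457.
6^1 ≡ 6 (mod 1829)
6^2 ≡ 6^2 = 36 ≡ 36 (mod 1829)
6^4 ≡ 36^2 = 1296 ≡ 1296 (mod 1829)
6^8 ≡ 1296^2 = 1679616 ≡ 594 (mod 1829)
6^16 ≡ 594^2 = 352836 ≡ 1668 (mod 1829)
6^32 ≡ 1668^2 = 2782224 ≡ 315 (mod 1829)
6^64 ≡ 315^2 = 99225 ≡ 459 (mod 1829)
6^128 ≡ 459^2 = 210681 ≡ 346 (mod 1829)
6^256 ≡ 346^2 = 119716 ≡ 831 (mod 1829)
457 = 256 + 128 + 64 + 8 + 1 in binary powers of 2.
So 6^457 ≡ 831 · 346 · 459 · 594 · 6 ≡ 1742 (mod 1829).
Squaring chain: 1742 → 253; never reaches −1, so base 6 is a Miller–Rabin witness that 1829 is composite.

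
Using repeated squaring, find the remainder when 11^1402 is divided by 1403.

11^1 ≡ 11 (mod 1403)
11^2 ≡ 11^2 = 121 ≡ 121 (mod 1403)
11^4 ≡ 121^2 = 14641 ≡ 611 (mod 1403)
11^8 ≡ 611^2 = 373321 ≡ 123 (mod 1403)
11^16 ≡ 123^2 = 15129 ≡ 1099 (mod 1403)
11^32 ≡ 1099^2 = 1207801 ≡ 1221 (mod 1403)
11^64 ≡ 1221^2 = 1490841 ≡ 855 (mod 1403)
11^128 ≡ 855^2 = 731025 ≡ 62 (mod 1403)
11^256 ≡ 62^2 = 3844 ≡ 1038 (mod 1403)
11^512 ≡ 1038^2 = 1077444 ≡ 1343 (mod 1403)
11^1024 ≡ 1343^2 = 1803649 ≡ 794 (mod 1403)
1402 = 1024 + 256 + 64 + 32 + 16 + 8 + 2 in binary powers of 2.
So 11^1402 ≡ 794 · 1038 · 855 · 1221 · 1099 · 123 · 121 ≡ 731 (mod 1403).
Since 731 ≠ 1, base 11 is a Fermat witness: 1403 is composite.

731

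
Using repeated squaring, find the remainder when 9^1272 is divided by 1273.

9^1 ≡ 9 (mod 1273)
9^2 ≡ 9^2 = 81 ≡ 81 (mod 1273)
9^4 ≡ 81^2 = 6561 ≡ 196 (mod 1273)
9^8 ≡ 196^2 = 38416 ≡ 226 (mod 1273)
9^16 ≡ 226^2 = 51076 ≡ 156 (mod 1273)
9^32 ≡ 156^2 = 24336 ≡ 149 (mod 1273)
9^64 ≡ 149^2 = 22201 ≡ 560 (mod 1273)
9^128 ≡ 560^2 = 313600 ≡ 442 (mod 1273)
9^256 ≡ 442^2 = 195364 ≡ 595 (mod 1273)
9^512 ≡ 595^2 = 354025 ≡ 131 (mod 1273)
9^1024 ≡ 131^2 = 17161 ≡ 612 (mod 1273)
1272 = 1024 + 128 + 64 + 32 + 16 + 8 in binary powers of 2.
So 9^1272 ≡ 612 · 442 · 560 · 149 · 156 · 226 ≡ 710 (mod 1273).
Since 710 ≠ 1, base 9 is a Fermat witness: 1273 is composite.

710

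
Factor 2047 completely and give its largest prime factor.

2047 = 23 · 89
89 is prime.
So 2047 = 23 · 89; the largest prime factor is 89.

89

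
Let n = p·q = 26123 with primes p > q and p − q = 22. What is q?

151

Since p = q + 22, we have 26123 = q(q + 22), so q² + 22q − 26123 = 0.
Discriminant: 22² + 4·26123 = 484 + 104492 = 104976; √104976 = 324.
q = (−22 + 324)/2 = 151, and p = q + 22 = 173.
Check: 151 · 173 = 26123.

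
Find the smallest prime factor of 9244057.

67

9244057 is odd.
Digit sum 31, not divisible by 3.
Ends in 7: not divisible by 5.
7: 9244057 = 7·1320579 + 4
11: 9244057 = 11·840368 + 9
13: 9244057 = 13·711081 + 4
17: 9244057 = 17·543768 + 1
19: 9244057 = 19·486529 + 6
23: 9244057 = 23·401915 + 12
29: 9244057 = 29·318760 + 17
31: 9244057 = 31·298195 + 12
37: 9244057 = 37·249839 + 14
41: 9244057 = 41·225464 + 33
43: 9244057 = 43·214978 + 3
47: 9244057 = 47·196682 + 3
53: 9244057 = 53·174416 + 9
59: 9244057 = 59·156678 + 55
61: 9244057 = 61·151541 + 56
67: 9244057 = 67·137971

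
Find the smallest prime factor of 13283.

13283 is odd.
Digit sum 17, not divisible by 3.
Ends in 3: not divisible by 5.
7: 13283 = 7·1897 + 4
11: 13283 = 11·1207 + 6
13: 13283 = 13·1021 + 10
17: 13283 = 17·781 + 6
19: 13283 = 19·699 + 2
23: 13283 = 23·577 + 12
29: 13283 = 29·458 + 1
31: 13283 = 31·428 + 15
37: 13283 = 37·359

37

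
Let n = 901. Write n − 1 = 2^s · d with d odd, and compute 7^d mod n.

143

901 − 1 = 900 = 2^2 · 225, so d = 225.
7^1 ≡ 7 (mod 901)
7^2 ≡ 7^2 = 49 ≡ 49 (mod 901)
7^4 ≡ 49^2 = 2401 ≡ 599 (mod 901)
7^8 ≡ 599^2 = 358801 ≡ 203 (mod 901)
7^16 ≡ 203^2 = 41209 ≡ 664 (mod 901)
7^32 ≡ 664^2 = 440896 ≡ 307 (mod 901)
7^64 ≡ 307^2 = 94249 ≡ 545 (mod 901)
7^128 ≡ 545^2 = 297025 ≡ 596 (mod 901)
225 = 128 + 64 + 32 + 1 in binary powers of 2.
So 7^225 ≡ 596 · 545 · 307 · 7 ≡ 143 (mod 901).
Squaring chain: 143 → 627; never reaches −1, so base 7 is a Miller–Rabin witness that 901 is composite.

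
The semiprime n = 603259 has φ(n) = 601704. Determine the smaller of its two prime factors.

733

φ(n) = (p−1)(q−1) = n − (p+q) + 1, so p + q = 603259 − 601704 + 1 = 1556.
p and q are the roots of t² − 1556t + 603259 = 0.
Discriminant: 1556² − 4·603259 = 2421136 − 2413036 = 8100; √8100 = 90.
q = (1556 − 90)/2 = 733, p = (1556 + 90)/2 = 823.
Check: 733 · 823 = 603259.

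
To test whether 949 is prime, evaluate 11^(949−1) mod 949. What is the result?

11^1 ≡ 11 (mod 949)
11^2 ≡ 11^2 = 121 ≡ 121 (mod 949)
11^4 ≡ 121^2 = 14641 ≡ 406 (mod 949)
11^8 ≡ 406^2 = 164836 ≡ 659 (mod 949)
11^16 ≡ 659^2 = 434281 ≡ 588 (mod 949)
11^32 ≡ 588^2 = 345744 ≡ 308 (mod 949)
11^64 ≡ 308^2 = 94864 ≡ 913 (mod 949)
11^128 ≡ 913^2 = 833569 ≡ 347 (mod 949)
11^256 ≡ 347^2 = 120409 ≡ 835 (mod 949)
11^512 ≡ 835^2 = 697225 ≡ 659 (mod 949)
948 = 512 + 256 + 128 + 32 + 16 + 4 in binary powers of 2.
So 11^948 ≡ 659 · 835 · 347 · 308 · 588 · 406 ≡ 885 (mod 949).
Since 885 ≠ 1, base 11 is a Fermat witness: 949 is composite.

885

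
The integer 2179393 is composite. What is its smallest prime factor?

31

2179393 is odd.
Digit sum 34, not divisible by 3.
Ends in 3: not divisible by 5.
7: 2179393 = 7·311341 + 6
11: 2179393 = 11·198126 + 7
13: 2179393 = 13·167645 + 8
17: 2179393 = 17·128199 + 10
19: 2179393 = 19·114704 + 17
23: 2179393 = 23·94756 + 5
29: 2179393 = 29·75151 + 14
31: 2179393 = 31·70303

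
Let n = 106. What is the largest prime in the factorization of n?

106 = 2 · 53
53 is prime.
So 106 = 2 · 53; the largest prime factor is 53.

53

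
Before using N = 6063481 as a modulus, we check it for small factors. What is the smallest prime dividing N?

89

6063481 is odd.
Digit sum 28, not divisible by 3.
Ends in 1: not divisible by 5.
7: 6063481 = 7·866211 + 4
11: 6063481 = 11·551225 + 6
13: 6063481 = 13·466421 + 8
17: 6063481 = 17·356675 + 6
19: 6063481 = 19·319130 + 11
23: 6063481 = 23·263629 + 14
29: 6063481 = 29·209085 + 16
31: 6063481 = 31·195596 + 5
37: 6063481 = 37·163877 + 32
41: 6063481 = 41·147889 + 32
43: 6063481 = 43·141011 + 8
47: 6063481 = 47·129010 + 11
53: 6063481 = 53·114405 + 16
59: 6063481 = 59·102770 + 51
61: 6063481 = 61·99401 + 20
67: 6063481 = 67·90499 + 48
71: 6063481 = 71·85401 + 10
73: 6063481 = 73·83061 + 28
79: 6063481 = 79·76752 + 73
83: 6063481 = 83·73053 + 82
89: 6063481 = 89·68129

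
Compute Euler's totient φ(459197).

438480

Factor: 459197 = 43 · 59 · 181.
φ(459197) = (43−1) · (59−1) · (181−1) = 42 · 58 · 180 = 438480.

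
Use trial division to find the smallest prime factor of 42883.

42883 is odd.
Digit sum 25, not divisible by 3.
Ends in 3: not divisible by 5.
7: 42883 = 7·6126 + 1
11: 42883 = 11·3898 + 5
13: 42883 = 13·3298 + 9
17: 42883 = 17·2522 + 9
19: 42883 = 19·2257

19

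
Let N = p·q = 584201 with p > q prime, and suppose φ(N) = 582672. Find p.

φ(n) = (p−1)(q−1) = n − (p+q) + 1, so p + q = 584201 − 582672 + 1 = 1530.
p and q are the roots of t² − 1530t + 584201 = 0.
Discriminant: 1530² − 4·584201 = 2340900 − 2336804 = 4096; √4096 = 64.
q = (1530 − 64)/2 = 733, p = (1530 + 64)/2 = 797.
Check: 733 · 797 = 584201.

797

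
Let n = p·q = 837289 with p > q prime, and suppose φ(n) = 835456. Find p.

977

φ(n) = (p−1)(q−1) = n − (p+q) + 1, so p + q = 837289 − 835456 + 1 = 1834.
p and q are the roots of t² − 1834t + 837289 = 0.
Discriminant: 1834² − 4·837289 = 3363556 − 3349156 = 14400; √14400 = 120.
q = (1834 − 120)/2 = 857, p = (1834 + 120)/2 = 977.
Check: 857 · 977 = 837289.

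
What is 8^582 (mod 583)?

8^1 ≡ 8 (mod 583)
8^2 ≡ 8^2 = 64 ≡ 64 (mod 583)
8^4 ≡ 64^2 = 4096 ≡ 15 (mod 583)
8^8 ≡ 15^2 = 225 ≡ 225 (mod 583)
8^16 ≡ 225^2 = 50625 ≡ 487 (mod 583)
8^32 ≡ 487^2 = 237169 ≡ 471 (mod 583)
8^64 ≡ 471^2 = 221841 ≡ 301 (mod 583)
8^128 ≡ 301^2 = 90601 ≡ 236 (mod 583)
8^256 ≡ 236^2 = 55696 ≡ 311 (mod 583)
8^512 ≡ 311^2 = 96721 ≡ 526 (mod 583)
582 = 512 + 64 + 4 + 2 in binary powers of 2.
So 8^582 ≡ 526 · 301 · 15 · 64 ≡ 196 (mod 583).
Since 196 ≠ 1, base 8 is a Fermat witness: 583 is composite.

196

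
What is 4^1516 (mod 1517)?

1144

4^1 ≡ 4 (mod 1517)
4^2 ≡ 4^2 = 16 ≡ 16 (mod 1517)
4^4 ≡ 16^2 = 256 ≡ 256 (mod 1517)
4^8 ≡ 256^2 = 65536 ≡ 305 (mod 1517)
4^16 ≡ 305^2 = 93025 ≡ 488 (mod 1517)
4^32 ≡ 488^2 = 238144 ≡ 1492 (mod 1517)
4^64 ≡ 1492^2 = 2226064 ≡ 625 (mod 1517)
4^128 ≡ 625^2 = 390625 ≡ 756 (mod 1517)
4^256 ≡ 756^2 = 571536 ≡ 1144 (mod 1517)
4^512 ≡ 1144^2 = 1308736 ≡ 1082 (mod 1517)
4^1024 ≡ 1082^2 = 1170724 ≡ 1117 (mod 1517)
1516 = 1024 + 256 + 128 + 64 + 32 + 8 + 4 in binary powers of 2.
So 4^1516 ≡ 1117 · 1144 · 756 · 625 · 1492 · 305 · 256 ≡ 1144 (mod 1517).
Since 1144 ≠ 1, base 4 is a Fermat witness: 1517 is composite.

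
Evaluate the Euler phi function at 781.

700

Factor: 781 = 11 · 71.
φ(781) = (11−1) · (71−1) = 10 · 70 = 700.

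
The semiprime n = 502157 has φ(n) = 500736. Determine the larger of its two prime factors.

φ(n) = (p−1)(q−1) = n − (p+q) + 1, so p + q = 502157 − 500736 + 1 = 1422.
p and q are the roots of t² − 1422t + 502157 = 0.
Discriminant: 1422² − 4·502157 = 2022084 − 2008628 = 13456; √13456 = 116.
q = (1422 − 116)/2 = 653, p = (1422 + 116)/2 = 769.
Check: 653 · 769 = 502157.

769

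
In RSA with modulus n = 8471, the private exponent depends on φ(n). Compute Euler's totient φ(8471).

8232

Factor: 8471 = 43 · 197.
φ(8471) = (43−1) · (197−1) = 42 · 196 = 8232.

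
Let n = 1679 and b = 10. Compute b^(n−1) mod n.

10^1 ≡ 10 (mod 1679)
10^2 ≡ 10^2 = 100 ≡ 100 (mod 1679)
10^4 ≡ 100^2 = 10000 ≡ 1605 (mod 1679)
10^8 ≡ 1605^2 = 2576025 ≡ 439 (mod 1679)
10^16 ≡ 439^2 = 192721 ≡ 1315 (mod 1679)
10^32 ≡ 1315^2 = 1729225 ≡ 1534 (mod 1679)
10^64 ≡ 1534^2 = 2353156 ≡ 877 (mod 1679)
10^128 ≡ 877^2 = 769129 ≡ 147 (mod 1679)
10^256 ≡ 147^2 = 21609 ≡ 1461 (mod 1679)
10^512 ≡ 1461^2 = 2134521 ≡ 512 (mod 1679)
10^1024 ≡ 512^2 = 262144 ≡ 220 (mod 1679)
1678 = 1024 + 512 + 128 + 8 + 4 + 2 in binary powers of 2.
So 10^1678 ≡ 220 · 512 · 147 · 439 · 1605 · 100 ≡ 995 (mod 1679).
Since 995 ≠ 1, base 10 is a Fermat witness: 1679 is composite.

995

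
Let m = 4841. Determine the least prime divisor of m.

47

4841 is odd.
Digit sum 17, not divisible by 3.
Ends in 1: not divisible by 5.
7: 4841 = 7·691 + 4
11: 4841 = 11·440 + 1
13: 4841 = 13·372 + 5
17: 4841 = 17·284 + 13
19: 4841 = 19·254 + 15
23: 4841 = 23·210 + 11
29: 4841 = 29·166 + 27
31: 4841 = 31·156 + 5
37: 4841 = 37·130 + 31
41: 4841 = 41·118 + 3
43: 4841 = 43·112 + 25
47: 4841 = 47·103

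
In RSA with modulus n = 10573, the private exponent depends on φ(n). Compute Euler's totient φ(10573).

10368

Factor: 10573 = 97 · 109.
φ(10573) = (97−1) · (109−1) = 96 · 108 = 10368.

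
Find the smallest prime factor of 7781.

7781 is odd.
Digit sum 23, not divisible by 3.
Ends in 1: not divisible by 5.
7: 7781 = 7·1111 + 4
11: 7781 = 11·707 + 4
13: 7781 = 13·598 + 7
17: 7781 = 17·457 + 12
19: 7781 = 19·409 + 10
23: 7781 = 23·338 + 7
29: 7781 = 29·268 + 9
31: 7781 = 31·251

31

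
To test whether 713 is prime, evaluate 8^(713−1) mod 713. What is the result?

188

8^1 ≡ 8 (mod 713)
8^2 ≡ 8^2 = 64 ≡ 64 (mod 713)
8^4 ≡ 64^2 = 4096 ≡ 531 (mod 713)
8^8 ≡ 531^2 = 281961 ≡ 326 (mod 713)
8^16 ≡ 326^2 = 106276 ≡ 39 (mod 713)
8^32 ≡ 39^2 = 1521 ≡ 95 (mod 713)
8^64 ≡ 95^2 = 9025 ≡ 469 (mod 713)
8^128 ≡ 469^2 = 219961 ≡ 357 (mod 713)
8^256 ≡ 357^2 = 127449 ≡ 535 (mod 713)
8^512 ≡ 535^2 = 286225 ≡ 312 (mod 713)
712 = 512 + 128 + 64 + 8 in binary powers of 2.
So 8^712 ≡ 312 · 357 · 469 · 326 ≡ 188 (mod 713).
Since 188 ≠ 1, base 8 is a Fermat witness: 713 is composite.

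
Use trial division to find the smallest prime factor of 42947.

67

42947 is odd.
Digit sum 26, not divisible by 3.
Ends in 7: not divisible by 5.
7: 42947 = 7·6135 + 2
11: 42947 = 11·3904 + 3
13: 42947 = 13·3303 + 8
17: 42947 = 17·2526 + 5
19: 42947 = 19·2260 + 7
23: 42947 = 23·1867 + 6
29: 42947 = 29·1480 + 27
31: 42947 = 31·1385 + 12
37: 42947 = 37·1160 + 27
41: 42947 = 41·1047 + 20
43: 42947 = 43·998 + 33
47: 42947 = 47·913 + 36
53: 42947 = 53·810 + 17
59: 42947 = 59·727 + 54
61: 42947 = 61·704 + 3
67: 42947 = 67·641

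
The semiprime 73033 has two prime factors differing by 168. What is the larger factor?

Since p = q + 168, we have 73033 = q(q + 168), so q² + 168q − 73033 = 0.
Discriminant: 168² + 4·73033 = 28224 + 292132 = 320356; √320356 = 566.
q = (−168 + 566)/2 = 199, and p = q + 168 = 367.
Check: 199 · 367 = 73033.

367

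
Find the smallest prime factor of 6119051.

6119051 is odd.
Digit sum 23, not divisible by 3.
Ends in 1: not divisible by 5.
7: 6119051 = 7·874150 + 1
11: 6119051 = 11·556277 + 4
13: 6119051 = 13·470696 + 3
17: 6119051 = 17·359944 + 3
19: 6119051 = 19·322055 + 6
23: 6119051 = 23·266045 + 16
29: 6119051 = 29·211001 + 22
31: 6119051 = 31·197388 + 23
37: 6119051 = 37·165379 + 28
41: 6119051 = 41·149245 + 6
43: 6119051 = 43·142303 + 22
47: 6119051 = 47·130192 + 27
53: 6119051 = 53·115453 + 42
59: 6119051 = 59·103712 + 43
61: 6119051 = 61·100312 + 19
67: 6119051 = 67·91329 + 8
71: 6119051 = 71·86183 + 58
73: 6119051 = 73·83822 + 45
79: 6119051 = 79·77456 + 27
83: 6119051 = 83·73723 + 42
89: 6119051 = 89·68753 + 34
97: 6119051 = 97·63083

97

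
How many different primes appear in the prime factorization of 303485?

303485 = 5 · 60697
60697 = 7 · 8671
8671 = 13 · 667
667 = 23 · 29
303485 = 5 · 7 · 13 · 23 · 29, which has 5 distinct prime factors.

5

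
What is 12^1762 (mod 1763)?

12^1 ≡ 12 (mod 1763)
12^2 ≡ 12^2 = 144 ≡ 144 (mod 1763)
12^4 ≡ 144^2 = 20736 ≡ 1343 (mod 1763)
12^8 ≡ 1343^2 = 1803649 ≡ 100 (mod 1763)
12^16 ≡ 100^2 = 10000 ≡ 1185 (mod 1763)
12^32 ≡ 1185^2 = 1404225 ≡ 877 (mod 1763)
12^64 ≡ 877^2 = 769129 ≡ 461 (mod 1763)
12^128 ≡ 461^2 = 212521 ≡ 961 (mod 1763)
12^256 ≡ 961^2 = 923521 ≡ 1472 (mod 1763)
12^512 ≡ 1472^2 = 2166784 ≡ 57 (mod 1763)
12^1024 ≡ 57^2 = 3249 ≡ 1486 (mod 1763)
1762 = 1024 + 512 + 128 + 64 + 32 + 2 in binary powers of 2.
So 12^1762 ≡ 1486 · 57 · 961 · 461 · 877 · 144 ≡ 1743 (mod 1763).
Since 1743 ≠ 1, base 12 is a Fermat witness: 1763 is composite.

1743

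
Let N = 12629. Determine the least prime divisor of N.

73

12629 is odd.
Digit sum 20, not divisible by 3.
Ends in 9: not divisible by 5.
7: 12629 = 7·1804 + 1
11: 12629 = 11·1148 + 1
13: 12629 = 13·971 + 6
17: 12629 = 17·742 + 15
19: 12629 = 19·664 + 13
23: 12629 = 23·549 + 2
29: 12629 = 29·435 + 14
31: 12629 = 31·407 + 12
37: 12629 = 37·341 + 12
41: 12629 = 41·308 + 1
43: 12629 = 43·293 + 30
47: 12629 = 47·268 + 33
53: 12629 = 53·238 + 15
59: 12629 = 59·214 + 3
61: 12629 = 61·207 + 2
67: 12629 = 67·188 + 33
71: 12629 = 71·177 + 62
73: 12629 = 73·173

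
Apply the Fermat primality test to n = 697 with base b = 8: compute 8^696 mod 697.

8^1 ≡ 8 (mod 697)
8^2 ≡ 8^2 = 64 ≡ 64 (mod 697)
8^4 ≡ 64^2 = 4096 ≡ 611 (mod 697)
8^8 ≡ 611^2 = 373321 ≡ 426 (mod 697)
8^16 ≡ 426^2 = 181476 ≡ 256 (mod 697)
8^32 ≡ 256^2 = 65536 ≡ 18 (mod 697)
8^64 ≡ 18^2 = 324 ≡ 324 (mod 697)
8^128 ≡ 324^2 = 104976 ≡ 426 (mod 697)
8^256 ≡ 426^2 = 181476 ≡ 256 (mod 697)
8^512 ≡ 256^2 = 65536 ≡ 18 (mod 697)
696 = 512 + 128 + 32 + 16 + 8 in binary powers of 2.
So 8^696 ≡ 18 · 426 · 18 · 256 · 426 ≡ 256 (mod 697).
Since 256 ≠ 1, base 8 is a Fermat witness: 697 is composite.

256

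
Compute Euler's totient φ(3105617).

Factor: 3105617 = 131 · 151 · 157.
φ(3105617) = (131−1) · (151−1) · (157−1) = 130 · 150 · 156 = 3042000.

3042000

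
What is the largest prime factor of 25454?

25454 = 2 · 12727
12727 = 11 · 1157
1157 = 13 · 89
89 is prime.
So 25454 = 2 · 11 · 13 · 89; the largest prime factor is 89.

89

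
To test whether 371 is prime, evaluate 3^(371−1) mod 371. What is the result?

305

3^1 ≡ 3 (mod 371)
3^2 ≡ 3^2 = 9 ≡ 9 (mod 371)
3^4 ≡ 9^2 = 81 ≡ 81 (mod 371)
3^8 ≡ 81^2 = 6561 ≡ 254 (mod 371)
3^16 ≡ 254^2 = 64516 ≡ 333 (mod 371)
3^32 ≡ 333^2 = 110889 ≡ 331 (mod 371)
3^64 ≡ 331^2 = 109561 ≡ 116 (mod 371)
3^128 ≡ 116^2 = 13456 ≡ 100 (mod 371)
3^256 ≡ 100^2 = 10000 ≡ 354 (mod 371)
370 = 256 + 64 + 32 + 16 + 2 in binary powers of 2.
So 3^370 ≡ 354 · 116 · 331 · 333 · 9 ≡ 305 (mod 371).
Since 305 ≠ 1, base 3 is a Fermat witness: 371 is composite.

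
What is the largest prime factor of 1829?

1829 = 31 · 59
59 is prime.
So 1829 = 31 · 59; the largest prime factor is 59.

59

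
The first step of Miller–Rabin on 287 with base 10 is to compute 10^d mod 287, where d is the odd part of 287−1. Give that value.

287 − 1 = 286 = 2^1 · 143, so d = 143.
10^1 ≡ 10 (mod 287)
10^2 ≡ 10^2 = 100 ≡ 100 (mod 287)
10^4 ≡ 100^2 = 10000 ≡ 242 (mod 287)
10^8 ≡ 242^2 = 58564 ≡ 16 (mod 287)
10^16 ≡ 16^2 = 256 ≡ 256 (mod 287)
10^32 ≡ 256^2 = 65536 ≡ 100 (mod 287)
10^64 ≡ 100^2 = 10000 ≡ 242 (mod 287)
10^128 ≡ 242^2 = 58564 ≡ 16 (mod 287)
143 = 128 + 8 + 4 + 2 + 1 in binary powers of 2.
So 10^143 ≡ 16 · 16 · 242 · 100 · 10 ≡ 180 (mod 287).
Squaring chain: 180; never reaches −1, so base 10 is a Miller–Rabin witness that 287 is composite.

180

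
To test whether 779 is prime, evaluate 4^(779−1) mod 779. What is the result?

4^1 ≡ 4 (mod 779)
4^2 ≡ 4^2 = 16 ≡ 16 (mod 779)
4^4 ≡ 16^2 = 256 ≡ 256 (mod 779)
4^8 ≡ 256^2 = 65536 ≡ 100 (mod 779)
4^16 ≡ 100^2 = 10000 ≡ 652 (mod 779)
4^32 ≡ 652^2 = 425104 ≡ 549 (mod 779)
4^64 ≡ 549^2 = 301401 ≡ 707 (mod 779)
4^128 ≡ 707^2 = 499849 ≡ 510 (mod 779)
4^256 ≡ 510^2 = 260100 ≡ 693 (mod 779)
4^512 ≡ 693^2 = 480249 ≡ 385 (mod 779)
778 = 512 + 256 + 8 + 2 in binary powers of 2.
So 4^778 ≡ 385 · 693 · 100 · 16 ≡ 674 (mod 779).
Since 674 ≠ 1, base 4 is a Fermat witness: 779 is composite.

674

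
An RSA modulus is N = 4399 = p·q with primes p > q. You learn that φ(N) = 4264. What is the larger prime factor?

φ(n) = (p−1)(q−1) = n − (p+q) + 1, so p + q = 4399 − 4264 + 1 = 136.
p and q are the roots of t² − 136t + 4399 = 0.
Discriminant: 136² − 4·4399 = 18496 − 17596 = 900; √900 = 30.
q = (136 − 30)/2 = 53, p = (136 + 30)/2 = 83.
Check: 53 · 83 = 4399.

83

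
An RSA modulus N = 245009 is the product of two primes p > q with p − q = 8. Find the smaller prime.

491

Since p = q + 8, we have 245009 = q(q + 8), so q² + 8q − 245009 = 0.
Discriminant: 8² + 4·245009 = 64 + 980036 = 980100; √980100 = 990.
q = (−8 + 990)/2 = 491, and p = q + 8 = 499.
Check: 491 · 499 = 245009.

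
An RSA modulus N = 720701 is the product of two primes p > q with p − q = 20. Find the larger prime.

Since p = q + 20, we have 720701 = q(q + 20), so q² + 20q − 720701 = 0.
Discriminant: 20² + 4·720701 = 400 + 2882804 = 2883204; √2883204 = 1698.
q = (−20 + 1698)/2 = 839, and p = q + 20 = 859.
Check: 839 · 859 = 720701.

859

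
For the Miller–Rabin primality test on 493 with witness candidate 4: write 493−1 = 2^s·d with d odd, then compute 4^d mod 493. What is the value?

493 − 1 = 492 = 2^2 · 123, so d = 123.
4^1 ≡ 4 (mod 493)
4^2 ≡ 4^2 = 16 ≡ 16 (mod 493)
4^4 ≡ 16^2 = 256 ≡ 256 (mod 493)
4^8 ≡ 256^2 = 65536 ≡ 460 (mod 493)
4^16 ≡ 460^2 = 211600 ≡ 103 (mod 493)
4^32 ≡ 103^2 = 10609 ≡ 256 (mod 493)
4^64 ≡ 256^2 = 65536 ≡ 460 (mod 493)
123 = 64 + 32 + 16 + 8 + 2 + 1 in binary powers of 2.
So 4^123 ≡ 460 · 256 · 103 · 460 · 16 · 4 ≡ 353 (mod 493).
Squaring chain: 353 → 373; never reaches −1, so base 4 is a Miller–Rabin witness that 493 is composite.

353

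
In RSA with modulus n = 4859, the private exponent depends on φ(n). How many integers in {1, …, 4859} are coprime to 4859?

Factor: 4859 = 43 · 113.
φ(4859) = (43−1) · (113−1) = 42 · 112 = 4704.

4704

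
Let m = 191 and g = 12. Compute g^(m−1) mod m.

12^1 ≡ 12 (mod 191)
12^2 ≡ 12^2 = 144 ≡ 144 (mod 191)
12^4 ≡ 144^2 = 20736 ≡ 108 (mod 191)
12^8 ≡ 108^2 = 11664 ≡ 13 (mod 191)
12^16 ≡ 13^2 = 169 ≡ 169 (mod 191)
12^32 ≡ 169^2 = 28561 ≡ 102 (mod 191)
12^64 ≡ 102^2 = 10404 ≡ 90 (mod 191)
12^128 ≡ 90^2 = 8100 ≡ 78 (mod 191)
190 = 128 + 32 + 16 + 8 + 4 + 2 in binary powers of 2.
So 12^190 ≡ 78 · 102 · 169 · 13 · 108 · 144 ≡ 1 (mod 191).
Since the result is 1, base 12 gives no evidence that 191 is composite.

1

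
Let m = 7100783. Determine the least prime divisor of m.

7100783 is odd.
Digit sum 26, not divisible by 3.
Ends in 3: not divisible by 5.
7: 7100783 = 7·1014397 + 4
11: 7100783 = 11·645525 + 8
13: 7100783 = 13·546214 + 1
17: 7100783 = 17·417693 + 2
19: 7100783 = 19·373725 + 8
23: 7100783 = 23·308729 + 16
29: 7100783 = 29·244854 + 17
31: 7100783 = 31·229057 + 16
37: 7100783 = 37·191913 + 2
41: 7100783 = 41·173189 + 34
43: 7100783 = 43·165134 + 21
47: 7100783 = 47·151080 + 23
53: 7100783 = 53·133977 + 2
59: 7100783 = 59·120352 + 15
61: 7100783 = 61·116406 + 17
67: 7100783 = 67·105981 + 56
71: 7100783 = 71·100011 + 2
73: 7100783 = 73·97271

73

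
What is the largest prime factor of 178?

178 = 2 · 89
89 is prime.
So 178 = 2 · 89; the largest prime factor is 89.

89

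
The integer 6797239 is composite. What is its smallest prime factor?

79

6797239 is odd.
Digit sum 43, not divisible by 3.
Ends in 9: not divisible by 5.
7: 6797239 = 7·971034 + 1
11: 6797239 = 11·617930 + 9
13: 6797239 = 13·522864 + 7
17: 6797239 = 17·399837 + 10
19: 6797239 = 19·357749 + 8
23: 6797239 = 23·295532 + 3
29: 6797239 = 29·234387 + 16
31: 6797239 = 31·219265 + 24
37: 6797239 = 37·183709 + 6
41: 6797239 = 41·165786 + 13
43: 6797239 = 43·158075 + 14
47: 6797239 = 47·144622 + 5
53: 6797239 = 53·128249 + 42
59: 6797239 = 59·115207 + 26
61: 6797239 = 61·111430 + 9
67: 6797239 = 67·101451 + 22
71: 6797239 = 71·95735 + 54
73: 6797239 = 73·93112 + 63
79: 6797239 = 79·86041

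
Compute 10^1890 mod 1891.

1768

10^1 ≡ 10 (mod 1891)
10^2 ≡ 10^2 = 100 ≡ 100 (mod 1891)
10^4 ≡ 100^2 = 10000 ≡ 545 (mod 1891)
10^8 ≡ 545^2 = 297025 ≡ 138 (mod 1891)
10^16 ≡ 138^2 = 19044 ≡ 134 (mod 1891)
10^32 ≡ 134^2 = 17956 ≡ 937 (mod 1891)
10^64 ≡ 937^2 = 877969 ≡ 545 (mod 1891)
10^128 ≡ 545^2 = 297025 ≡ 138 (mod 1891)
10^256 ≡ 138^2 = 19044 ≡ 134 (mod 1891)
10^512 ≡ 134^2 = 17956 ≡ 937 (mod 1891)
10^1024 ≡ 937^2 = 877969 ≡ 545 (mod 1891)
1890 = 1024 + 512 + 256 + 64 + 32 + 2 in binary powers of 2.
So 10^1890 ≡ 545 · 937 · 134 · 545 · 937 · 100 ≡ 1768 (mod 1891).
Since 1768 ≠ 1, base 10 is a Fermat witness: 1891 is composite.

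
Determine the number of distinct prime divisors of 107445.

107445 = 3 · 35815
35815 = 5 · 7163
7163 = 13 · 551
551 = 19 · 29
107445 = 3 · 5 · 13 · 19 · 29, which has 5 distinct prime factors.

5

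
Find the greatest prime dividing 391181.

391181 = 7 · 55883
55883 = 29 · 1927
1927 = 41 · 47
47 is prime.
So 391181 = 7 · 29 · 41 · 47; the largest prime factor is 47.

47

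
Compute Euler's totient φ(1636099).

1593600

Factor: 1636099 = 97 · 101 · 167.
φ(1636099) = (97−1) · (101−1) · (167−1) = 96 · 100 · 166 = 1593600.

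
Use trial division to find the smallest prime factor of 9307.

41

9307 is odd.
Digit sum 19, not divisible by 3.
Ends in 7: not divisible by 5.
7: 9307 = 7·1329 + 4
11: 9307 = 11·846 + 1
13: 9307 = 13·715 + 12
17: 9307 = 17·547 + 8
19: 9307 = 19·489 + 16
23: 9307 = 23·404 + 15
29: 9307 = 29·320 + 27
31: 9307 = 31·300 + 7
37: 9307 = 37·251 + 20
41: 9307 = 41·227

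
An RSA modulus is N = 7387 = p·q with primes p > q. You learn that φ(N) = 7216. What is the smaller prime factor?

83

φ(n) = (p−1)(q−1) = n − (p+q) + 1, so p + q = 7387 − 7216 + 1 = 172.
p and q are the roots of t² − 172t + 7387 = 0.
Discriminant: 172² − 4·7387 = 29584 − 29548 = 36; √36 = 6.
q = (172 − 6)/2 = 83, p = (172 + 6)/2 = 89.
Check: 83 · 89 = 7387.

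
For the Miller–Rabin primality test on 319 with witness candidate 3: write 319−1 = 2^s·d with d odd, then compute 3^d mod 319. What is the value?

319 − 1 = 318 = 2^1 · 159, so d = 159.
3^1 ≡ 3 (mod 319)
3^2 ≡ 3^2 = 9 ≡ 9 (mod 319)
3^4 ≡ 9^2 = 81 ≡ 81 (mod 319)
3^8 ≡ 81^2 = 6561 ≡ 181 (mod 319)
3^16 ≡ 181^2 = 32761 ≡ 223 (mod 319)
3^32 ≡ 223^2 = 49729 ≡ 284 (mod 319)
3^64 ≡ 284^2 = 80656 ≡ 268 (mod 319)
3^128 ≡ 268^2 = 71824 ≡ 49 (mod 319)
159 = 128 + 16 + 8 + 4 + 2 + 1 in binary powers of 2.
So 3^159 ≡ 49 · 223 · 181 · 81 · 9 · 3 ≡ 279 (mod 319).
Squaring chain: 279; never reaches −1, so base 3 is a Miller–Rabin witness that 319 is composite.

279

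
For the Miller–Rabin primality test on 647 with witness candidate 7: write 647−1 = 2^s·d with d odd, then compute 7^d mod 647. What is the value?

1

647 − 1 = 646 = 2^1 · 323, so d = 323.
7^1 ≡ 7 (mod 647)
7^2 ≡ 7^2 = 49 ≡ 49 (mod 647)
7^4 ≡ 49^2 = 2401 ≡ 460 (mod 647)
7^8 ≡ 460^2 = 211600 ≡ 31 (mod 647)
7^16 ≡ 31^2 = 961 ≡ 314 (mod 647)
7^32 ≡ 314^2 = 98596 ≡ 252 (mod 647)
7^64 ≡ 252^2 = 63504 ≡ 98 (mod 647)
7^128 ≡ 98^2 = 9604 ≡ 546 (mod 647)
7^256 ≡ 546^2 = 298116 ≡ 496 (mod 647)
323 = 256 + 64 + 2 + 1 in binary powers of 2.
So 7^323 ≡ 496 · 98 · 49 · 7 ≡ 1 (mod 647).
Since 7^d ≡ 1 (mod 647), base 7 does not prove 647 composite.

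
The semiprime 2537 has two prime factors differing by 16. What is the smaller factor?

43

Since p = q + 16, we have 2537 = q(q + 16), so q² + 16q − 2537 = 0.
Discriminant: 16² + 4·2537 = 256 + 10148 = 10404; √10404 = 102.
q = (−16 + 102)/2 = 43, and p = q + 16 = 59.
Check: 43 · 59 = 2537.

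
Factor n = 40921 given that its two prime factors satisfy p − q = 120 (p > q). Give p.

Since p = q + 120, we have 40921 = q(q + 120), so q² + 120q − 40921 = 0.
Discriminant: 120² + 4·40921 = 14400 + 163684 = 178084; √178084 = 422.
q = (−120 + 422)/2 = 151, and p = q + 120 = 271.
Check: 151 · 271 = 40921.

271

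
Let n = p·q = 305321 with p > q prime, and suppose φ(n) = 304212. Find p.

607

φ(n) = (p−1)(q−1) = n − (p+q) + 1, so p + q = 305321 − 304212 + 1 = 1110.
p and q are the roots of t² − 1110t + 305321 = 0.
Discriminant: 1110² − 4·305321 = 1232100 − 1221284 = 10816; √10816 = 104.
q = (1110 − 104)/2 = 503, p = (1110 + 104)/2 = 607.
Check: 503 · 607 = 305321.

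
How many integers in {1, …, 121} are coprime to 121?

Factor: 121 = 11^2.
φ(121) = 11^1·(11−1) = 110.

110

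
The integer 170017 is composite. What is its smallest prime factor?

17

170017 is odd.
Digit sum 16, not divisible by 3.
Ends in 7: not divisible by 5.
7: 170017 = 7·24288 + 1
11: 170017 = 11·15456 + 1
13: 170017 = 13·13078 + 3
17: 170017 = 17·10001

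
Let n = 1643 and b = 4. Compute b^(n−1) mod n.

4^1 ≡ 4 (mod 1643)
4^2 ≡ 4^2 = 16 ≡ 16 (mod 1643)
4^4 ≡ 16^2 = 256 ≡ 256 (mod 1643)
4^8 ≡ 256^2 = 65536 ≡ 1459 (mod 1643)
4^16 ≡ 1459^2 = 2128681 ≡ 996 (mod 1643)
4^32 ≡ 996^2 = 992016 ≡ 1287 (mod 1643)
4^64 ≡ 1287^2 = 1656369 ≡ 225 (mod 1643)
4^128 ≡ 225^2 = 50625 ≡ 1335 (mod 1643)
4^256 ≡ 1335^2 = 1782225 ≡ 1213 (mod 1643)
4^512 ≡ 1213^2 = 1471369 ≡ 884 (mod 1643)
4^1024 ≡ 884^2 = 781456 ≡ 1031 (mod 1643)
1642 = 1024 + 512 + 64 + 32 + 8 + 2 in binary powers of 2.
So 4^1642 ≡ 1031 · 884 · 225 · 1287 · 1459 · 16 ≡ 574 (mod 1643).
Since 574 ≠ 1, base 4 is a Fermat witness: 1643 is composite.

574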